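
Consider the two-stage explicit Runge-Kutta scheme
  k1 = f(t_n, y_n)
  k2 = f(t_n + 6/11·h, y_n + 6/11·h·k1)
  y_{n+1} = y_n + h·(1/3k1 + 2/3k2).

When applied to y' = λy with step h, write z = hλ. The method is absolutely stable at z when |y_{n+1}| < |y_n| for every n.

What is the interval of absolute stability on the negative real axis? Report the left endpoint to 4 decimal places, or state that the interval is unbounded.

(-2.7500, 0).

Test eqn y'=λy, z=hλ:
  k1=λy_n ⇒ h·k1=z·y_n;  k2=λ(1+6/11z)y_n ⇒ h·k2=z(1+6/11z)y_n
  y_{n+1}/y_n = 1 + 1/3z + 2/3z(1+6/11z) = 1 + z + 4/11z²
  ⇒ R(z) = 1 + z + 4/11z².

Boundary: |R(x)|=1, x<0.
x=-1.15: |R|=0.3309
R=1: x+4/11x²=0 ⇒ x=−11/4=-2.7500; min R=1−1/(4·4/11)=0.3125>−1
Confirm numerically:
  x=-2.697: |R|=0.94802 <1
  x=-2.041: |R|=0.47379 <1
  x=-1.900: |R|=0.41273 <1
  x=-1.494: |R|=0.31765 <1
  x=-3.324: |R|=1.69381 >1
  x=-2.997: |R|=1.26919 >1
Interval (-2.7500, 0).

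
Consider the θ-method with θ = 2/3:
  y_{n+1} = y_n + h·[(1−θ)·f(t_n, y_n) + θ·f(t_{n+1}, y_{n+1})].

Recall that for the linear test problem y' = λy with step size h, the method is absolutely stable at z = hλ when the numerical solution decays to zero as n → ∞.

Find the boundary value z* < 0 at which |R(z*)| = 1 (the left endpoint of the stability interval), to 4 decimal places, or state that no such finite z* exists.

With y'=λy (z=hλ):
  y_{n+1} = y_n + z·[1/3·y_n + 2/3·y_{n+1}] ⇒ (1 − 2/3z)y_{n+1} = (1 + 1/3z)y_n
  so R(z) = (1 + 1/3z)/(1 − 2/3z).

Find x<0 with |R(x)|<1.
x=-0.61: |R|=0.5664
x=-2: |R|=0.1429
x=-10: |R|=0.3043
x=-100: |R|=0.4778
θ=2/3≥1/2 ⇒ |1+1/3x|<|1−2/3x| ∀x<0 ⇒ unbounded interval.

unbounded; (−∞, 0).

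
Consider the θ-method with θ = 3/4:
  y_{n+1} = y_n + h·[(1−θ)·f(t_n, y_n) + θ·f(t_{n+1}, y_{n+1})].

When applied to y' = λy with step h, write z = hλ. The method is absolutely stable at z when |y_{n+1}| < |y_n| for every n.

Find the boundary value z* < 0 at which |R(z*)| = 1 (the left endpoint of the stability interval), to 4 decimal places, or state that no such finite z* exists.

Test eqn y'=λy, z=hλ:
  y_{n+1} = y_n + z·[1/4·y_n + 3/4·y_{n+1}] ⇒ (1 − 3/4z)y_{n+1} = (1 + 1/4z)y_n
  R(z) = (1 + 1/4z)/(1 − 3/4z).

Solve |R(x)|<1 on ℝ⁻.
x=-1.17: |R|=0.3768
x=-2: |R|=0.2000
x=-10: |R|=0.1765
x=-100: |R|=0.3158
θ=3/4≥1/2 ⇒ |1+1/4x|<|1−3/4x| ∀x<0 ⇒ stable on all of ℝ⁻.

(−∞, 0) — no finite endpoint.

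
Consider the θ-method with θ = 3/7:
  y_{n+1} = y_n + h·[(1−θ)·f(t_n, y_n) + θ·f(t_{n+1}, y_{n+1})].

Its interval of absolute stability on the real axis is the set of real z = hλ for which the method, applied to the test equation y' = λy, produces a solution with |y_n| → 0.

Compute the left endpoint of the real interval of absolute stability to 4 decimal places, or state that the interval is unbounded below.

left endpoint -14.0000.

Set f=λy, z=hλ:
  y_{n+1} = y_n + z·[4/7·y_n + 3/7·y_{n+1}] ⇒ (1 − 3/7z)y_{n+1} = (1 + 4/7z)y_n
  Hence R(z) = (1 + 4/7z)/(1 − 3/7z).

Find x<0 with |R(x)|<1.
x=-1.13: |R|=0.2387
R=−1: 1+4/7x = −1+3/7x ⇒ -1/7x=2 ⇒ x=2/(-1/7)=-14.0000
Confirm numerically:
  x=-13.585: |R|=0.99131 <1
  x=-13.368: |R|=0.98658 <1
  x=-10.706: |R|=0.91579 <1
  x=-7.511: |R|=0.78028 <1
  x=-14.461: |R|=1.00915 >1
  x=-14.271: |R|=1.00544 >1
  x=-14.055: |R|=1.00112 >1
Stable set (-14.0000, 0).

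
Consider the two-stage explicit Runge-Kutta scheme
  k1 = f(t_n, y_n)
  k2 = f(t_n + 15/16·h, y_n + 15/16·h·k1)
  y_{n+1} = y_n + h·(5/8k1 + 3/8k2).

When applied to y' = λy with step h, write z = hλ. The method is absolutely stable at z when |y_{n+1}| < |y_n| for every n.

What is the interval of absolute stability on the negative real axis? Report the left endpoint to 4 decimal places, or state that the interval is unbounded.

With y'=λy (z=hλ):
  k1=λy_n ⇒ h·k1=z·y_n;  k2=λ(1+15/16z)y_n ⇒ h·k2=z(1+15/16z)y_n
  y_{n+1}/y_n = 1 + 5/8z + 3/8z(1+15/16z) = 1 + z + 45/128z²
  so R(z) = 1 + z + 45/128z².

Boundary: |R(x)|=1, x<0.
x=-1.51: |R|=0.2916
R=1: x+45/128x²=0 ⇒ x=−128/45=-2.8444; min R=1−1/(4·45/128)=0.2889>−1
Confirm numerically:
  x=-2.537: |R|=0.72579 <1
  x=-1.661: |R|=0.30893 <1
  x=-1.627: |R|=0.30363 <1
  x=-1.454: |R|=0.28924 <1
  x=-3.358: |R|=1.60628 >1
  x=-2.968: |R|=1.12892 >1
Interval (-2.8444, 0).

(-2.8444, 0).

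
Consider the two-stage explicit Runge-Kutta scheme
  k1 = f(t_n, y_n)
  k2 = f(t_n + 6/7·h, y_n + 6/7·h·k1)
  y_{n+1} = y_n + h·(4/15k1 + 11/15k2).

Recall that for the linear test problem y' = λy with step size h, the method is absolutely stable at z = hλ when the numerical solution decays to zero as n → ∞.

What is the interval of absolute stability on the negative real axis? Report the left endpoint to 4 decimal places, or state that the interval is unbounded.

Test eqn y'=λy, z=hλ:
  k1=λy_n ⇒ h·k1=z·y_n;  k2=λ(1+6/7z)y_n ⇒ h·k2=z(1+6/7z)y_n
  y_{n+1}/y_n = 1 + 4/15z + 11/15z(1+6/7z) = 1 + z + 22/35z²
  R(z) = 1 + z + 22/35z².

Find x<0 with |R(x)|<1.
x=-1.36: |R|=0.8026
R=1: x+22/35x²=0 ⇒ x=−35/22=-1.5909; min R=1−1/(4·22/35)=0.6023>−1
Confirm numerically:
  x=-1.393: |R|=0.82671 <1
  x=-1.186: |R|=0.69815 <1
  x=-0.710: |R|=0.60686 <1
  x=-0.643: |R|=0.61688 <1
  x=-2.174: |R|=1.79680 >1
  x=-2.143: |R|=1.74368 >1
Stable set (-1.5909, 0).

(-1.5909, 0).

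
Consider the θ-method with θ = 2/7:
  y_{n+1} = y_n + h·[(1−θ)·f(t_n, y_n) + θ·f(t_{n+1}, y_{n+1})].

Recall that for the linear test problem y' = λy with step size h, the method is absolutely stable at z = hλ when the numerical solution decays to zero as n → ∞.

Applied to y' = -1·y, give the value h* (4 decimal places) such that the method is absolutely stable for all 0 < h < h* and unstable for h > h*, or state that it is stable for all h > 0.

With y'=λy (z=hλ):
  y_{n+1} = y_n + z·[5/7·y_n + 2/7·y_{n+1}] ⇒ (1 − 2/7z)y_{n+1} = (1 + 5/7z)y_n
  ⇒ R(z) = (1 + 5/7z)/(1 − 2/7z).

Need |R(x)|<1, x<0.
x=-1.33: |R|=0.0362
R=−1: 1+5/7x = −1+2/7x ⇒ -3/7x=2 ⇒ x=2/(-3/7)=-4.6667
Confirm numerically:
  x=-3.431: |R|=0.73258 <1
  x=-2.739: |R|=0.53654 <1
  x=-1.880: |R|=0.22305 <1
  x=-5.134: |R|=1.08119 >1
  x=-5.051: |R|=1.06742 >1
Interval (-4.6667, 0).

(-4.6667,0); λ=-1 ⇒ h* = (14/3)/1 = 4.6667.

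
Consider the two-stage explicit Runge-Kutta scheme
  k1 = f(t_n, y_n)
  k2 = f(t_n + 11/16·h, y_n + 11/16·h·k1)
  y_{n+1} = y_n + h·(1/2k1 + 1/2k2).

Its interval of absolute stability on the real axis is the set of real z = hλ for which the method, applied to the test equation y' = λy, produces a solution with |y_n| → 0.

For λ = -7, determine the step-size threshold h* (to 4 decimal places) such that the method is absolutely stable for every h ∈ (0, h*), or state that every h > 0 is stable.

On y'=λy, z=hλ:
  k1=λy_n ⇒ h·k1=z·y_n;  k2=λ(1+11/16z)y_n ⇒ h·k2=z(1+11/16z)y_n
  y_{n+1}/y_n = 1 + 1/2z + 1/2z(1+11/16z) = 1 + z + 11/32z²
  R(z) = 1 + z + 11/32z².

Boundary: |R(x)|=1, x<0.
x=-1.05: |R|=0.3290
R=1: x+11/32x²=0 ⇒ x=−32/11=-2.9091; min R=1−1/(4·11/32)=0.2727>−1
Confirm numerically:
  x=-2.386: |R|=0.57097 <1
  x=-1.927: |R|=0.34946 <1
  x=-1.232: |R|=0.28975 <1
  x=-3.472: |R|=1.67183 >1
  x=-3.221: |R|=1.34535 >1
  x=-3.170: |R|=1.28431 >1
So |R|<1 on (-2.9091, 0).

(-2.9091,0); λ=-7 ⇒ h* = (32/11)/7 = 0.4156.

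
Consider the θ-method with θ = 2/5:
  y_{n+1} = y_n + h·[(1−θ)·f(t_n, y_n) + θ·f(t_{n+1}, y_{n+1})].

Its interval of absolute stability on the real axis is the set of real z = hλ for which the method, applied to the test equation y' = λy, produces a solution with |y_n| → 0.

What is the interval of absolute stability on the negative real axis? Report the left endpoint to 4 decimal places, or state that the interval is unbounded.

On y'=λy, z=hλ:
  y_{n+1} = y_n + z·[3/5·y_n + 2/5·y_{n+1}] ⇒ (1 − 2/5z)y_{n+1} = (1 + 3/5z)y_n
  Hence R(z) = (1 + 3/5z)/(1 − 2/5z).

Solve |R(x)|<1 on ℝ⁻.
x=-1.67: |R|=0.0012
R=−1: 1+3/5x = −1+2/5x ⇒ -1/5x=2 ⇒ x=2/(-1/5)=-10.0000
Confirm numerically:
  x=-9.672: |R|=0.98653 <1
  x=-6.112: |R|=0.77427 <1
  x=-5.762: |R|=0.74352 <1
  x=-5.574: |R|=0.72591 <1
  x=-10.104: |R|=1.00413 >1
  x=-10.056: |R|=1.00223 >1
Stable set (-10.0000, 0).

(-10.0000, 0).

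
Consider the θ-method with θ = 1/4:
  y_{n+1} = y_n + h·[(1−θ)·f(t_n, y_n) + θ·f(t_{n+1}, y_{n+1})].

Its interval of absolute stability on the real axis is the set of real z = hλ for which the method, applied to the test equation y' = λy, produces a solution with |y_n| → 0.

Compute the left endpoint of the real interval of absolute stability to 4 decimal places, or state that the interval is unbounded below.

left endpoint -4.0000.

Test eqn y'=λy, z=hλ:
  y_{n+1} = y_n + z·[3/4·y_n + 1/4·y_{n+1}] ⇒ (1 − 1/4z)y_{n+1} = (1 + 3/4z)y_n
  ⇒ R(z) = (1 + 3/4z)/(1 − 1/4z).

Need |R(x)|<1, x<0.
x=-1.71: |R|=0.1979
R=−1: 1+3/4x = −1+1/4x ⇒ -1/2x=2 ⇒ x=2/(-1/2)=-4.0000
Confirm numerically:
  x=-3.527: |R|=0.87432 <1
  x=-1.729: |R|=0.20719 <1
  x=-1.652: |R|=0.16914 <1
  x=-4.546: |R|=1.12778 >1
  x=-4.097: |R|=1.02396 >1
  x=-4.036: |R|=1.00896 >1
Interval (-4.0000, 0).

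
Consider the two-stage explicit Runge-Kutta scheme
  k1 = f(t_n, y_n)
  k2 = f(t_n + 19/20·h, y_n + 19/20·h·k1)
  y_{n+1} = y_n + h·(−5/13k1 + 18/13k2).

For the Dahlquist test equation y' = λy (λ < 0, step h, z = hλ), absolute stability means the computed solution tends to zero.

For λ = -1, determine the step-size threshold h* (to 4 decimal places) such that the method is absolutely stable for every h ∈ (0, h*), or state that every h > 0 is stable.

(-0.7602,0); λ=-1 ⇒ h* = (130/171)/1 = 0.7602.

With y'=λy (z=hλ):
  k1=λy_n ⇒ h·k1=z·y_n;  k2=λ(1+19/20z)y_n ⇒ h·k2=z(1+19/20z)y_n
  y_{n+1}/y_n = 1 − 5/13z + 18/13z(1+19/20z) = 1 + z + 171/130z²
  Hence R(z) = 1 + z + 171/130z².

Need |R(x)|<1, x<0.
x=-1.47: |R|=2.3724
R=1: x+171/130x²=0 ⇒ x=−130/171=-0.7602; min R=1−1/(4·171/130)=0.8099>−1
Confirm numerically:
  x=-0.692: |R|=0.93789 <1
  x=-0.580: |R|=0.86250 <1
  x=-0.529: |R|=0.83910 <1
  x=-0.463: |R|=0.81898 <1
  x=-1.175: |R|=1.64105 >1
  x=-1.011: |R|=1.33348 >1
  x=-0.792: |R|=1.03309 >1
So |R|<1 on (-0.7602, 0).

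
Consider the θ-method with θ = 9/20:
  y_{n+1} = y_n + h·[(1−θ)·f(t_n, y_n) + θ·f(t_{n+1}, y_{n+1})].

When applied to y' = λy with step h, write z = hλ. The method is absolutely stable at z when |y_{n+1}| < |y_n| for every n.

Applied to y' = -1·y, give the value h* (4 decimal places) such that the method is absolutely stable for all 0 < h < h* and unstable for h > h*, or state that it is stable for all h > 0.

Test eqn y'=λy, z=hλ:
  y_{n+1} = y_n + z·[11/20·y_n + 9/20·y_{n+1}] ⇒ (1 − 9/20z)y_{n+1} = (1 + 11/20z)y_n
  R(z) = (1 + 11/20z)/(1 − 9/20z).

Need |R(x)|<1, x<0.
x=-1.21: |R|=0.2166
R=−1: 1+11/20x = −1+9/20x ⇒ -1/10x=2 ⇒ x=2/(-1/10)=-20.0000
Confirm numerically:
  x=-19.357: |R|=0.99338 <1
  x=-13.902: |R|=0.91596 <1
  x=-8.457: |R|=0.75980 <1
  x=-20.422: |R|=1.00414 >1
  x=-20.173: |R|=1.00172 >1
Interval (-20.0000, 0).

(-20.0000,0); λ=-1 ⇒ h* = (20)/1 = 20.0000.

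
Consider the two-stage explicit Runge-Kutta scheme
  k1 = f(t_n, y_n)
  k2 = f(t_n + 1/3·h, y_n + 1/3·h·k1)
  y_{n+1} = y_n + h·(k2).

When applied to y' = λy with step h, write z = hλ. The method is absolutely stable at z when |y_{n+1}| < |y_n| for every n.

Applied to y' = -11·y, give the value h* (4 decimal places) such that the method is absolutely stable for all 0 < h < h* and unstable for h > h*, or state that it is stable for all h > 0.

(-3.0000,0); λ=-11 ⇒ h* = (3)/11 = 0.2727.

Set f=λy, z=hλ:
  k1=λy_n ⇒ h·k1=z·y_n;  k2=λ(1+1/3z)y_n ⇒ h·k2=z(1+1/3z)y_n
  y_{n+1}/y_n = 1 + z(1+1/3z) = 1 + z + 1/3z²
  R(z) = 1 + z + 1/3z².

Boundary: |R(x)|=1, x<0.
x=-1.03: |R|=0.3236
R=1: x+1/3x²=0 ⇒ x=−3=-3.0000; min R=1−1/(4·1/3)=0.2500>−1
Confirm numerically:
  x=-2.945: |R|=0.94601 <1
  x=-2.893: |R|=0.89682 <1
  x=-2.056: |R|=0.35305 <1
  x=-2.007: |R|=0.33568 <1
  x=-3.336: |R|=1.37363 >1
  x=-3.044: |R|=1.04465 >1
Stable set (-3.0000, 0).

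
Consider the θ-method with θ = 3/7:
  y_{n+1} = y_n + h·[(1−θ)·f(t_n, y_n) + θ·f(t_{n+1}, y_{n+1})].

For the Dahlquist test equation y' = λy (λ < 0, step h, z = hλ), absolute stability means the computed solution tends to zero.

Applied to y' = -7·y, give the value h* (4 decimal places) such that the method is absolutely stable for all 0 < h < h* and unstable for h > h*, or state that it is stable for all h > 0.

With y'=λy (z=hλ):
  y_{n+1} = y_n + z·[4/7·y_n + 3/7·y_{n+1}] ⇒ (1 − 3/7z)y_{n+1} = (1 + 4/7z)y_n
  Hence R(z) = (1 + 4/7z)/(1 − 3/7z).

Solve |R(x)|<1 on ℝ⁻.
x=-0.97: |R|=0.3148
R=−1: 1+4/7x = −1+3/7x ⇒ -1/7x=2 ⇒ x=2/(-1/7)=-14.0000
Confirm numerically:
  x=-13.492: |R|=0.98930 <1
  x=-11.801: |R|=0.94814 <1
  x=-10.323: |R|=0.90316 <1
  x=-7.219: |R|=0.76337 <1
  x=-14.300: |R|=1.00601 >1
  x=-14.230: |R|=1.00463 >1
  x=-14.113: |R|=1.00229 >1
Interval (-14.0000, 0).

(-14.0000,0); λ=-7 ⇒ h* = (14)/7 = 2.0000.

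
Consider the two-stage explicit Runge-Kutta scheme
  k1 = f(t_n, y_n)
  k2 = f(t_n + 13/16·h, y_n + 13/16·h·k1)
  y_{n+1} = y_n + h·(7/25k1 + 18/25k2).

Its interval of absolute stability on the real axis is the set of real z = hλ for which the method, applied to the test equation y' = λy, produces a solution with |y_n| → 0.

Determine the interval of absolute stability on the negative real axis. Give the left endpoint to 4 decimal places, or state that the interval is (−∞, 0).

With y'=λy (z=hλ):
  k1=λy_n ⇒ h·k1=z·y_n;  k2=λ(1+13/16z)y_n ⇒ h·k2=z(1+13/16z)y_n
  y_{n+1}/y_n = 1 + 7/25z + 18/25z(1+13/16z) = 1 + z + 117/200z²
  R(z) = 1 + z + 117/200z².

Find x<0 with |R(x)|<1.
x=-1.12: |R|=0.6138
R=1: x+117/200x²=0 ⇒ x=−200/117=-1.7094; min R=1−1/(4·117/200)=0.5726>−1
Confirm numerically:
  x=-1.567: |R|=0.86946 <1
  x=-1.297: |R|=0.68709 <1
  x=-1.236: |R|=0.65770 <1
  x=-1.951: |R|=1.27574 >1
  x=-1.740: |R|=1.03115 >1
Interval (-1.7094, 0).

z∈(-1.7094,0).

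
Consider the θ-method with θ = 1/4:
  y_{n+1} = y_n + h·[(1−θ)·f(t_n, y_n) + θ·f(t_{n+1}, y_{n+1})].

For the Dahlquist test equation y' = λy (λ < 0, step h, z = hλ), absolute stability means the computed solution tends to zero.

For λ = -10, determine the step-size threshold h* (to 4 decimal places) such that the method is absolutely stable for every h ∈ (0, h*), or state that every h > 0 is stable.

Test eqn y'=λy, z=hλ:
  y_{n+1} = y_n + z·[3/4·y_n + 1/4·y_{n+1}] ⇒ (1 − 1/4z)y_{n+1} = (1 + 3/4z)y_n
  Hence R(z) = (1 + 3/4z)/(1 − 1/4z).

Solve |R(x)|<1 on ℝ⁻.
x=-1.17: |R|=0.0948
R=−1: 1+3/4x = −1+1/4x ⇒ -1/2x=2 ⇒ x=2/(-1/2)=-4.0000
Confirm numerically:
  x=-2.461: |R|=0.52360 <1
  x=-2.223: |R|=0.42889 <1
  x=-1.890: |R|=0.28353 <1
  x=-1.790: |R|=0.23661 <1
  x=-4.548: |R|=1.12822 >1
  x=-4.076: |R|=1.01882 >1
Interval (-4.0000, 0).

(-4.0000,0); λ=-10 ⇒ h* = (4)/10 = 0.4000.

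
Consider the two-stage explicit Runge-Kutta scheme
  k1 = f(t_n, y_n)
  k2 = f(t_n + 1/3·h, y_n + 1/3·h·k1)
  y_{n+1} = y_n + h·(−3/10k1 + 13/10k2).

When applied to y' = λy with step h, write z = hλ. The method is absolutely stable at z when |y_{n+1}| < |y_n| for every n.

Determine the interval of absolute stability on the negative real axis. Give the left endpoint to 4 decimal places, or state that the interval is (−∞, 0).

z∈(-2.3077,0).

Set f=λy, z=hλ:
  k1=λy_n ⇒ h·k1=z·y_n;  k2=λ(1+1/3z)y_n ⇒ h·k2=z(1+1/3z)y_n
  y_{n+1}/y_n = 1 − 3/10z + 13/10z(1+1/3z) = 1 + z + 13/30z²
  so R(z) = 1 + z + 13/30z².

Need |R(x)|<1, x<0.
x=-1.75: |R|=0.5771
R=1: x+13/30x²=0 ⇒ x=−30/13=-2.3077; min R=1−1/(4·13/30)=0.4231>−1
Confirm numerically:
  x=-2.038: |R|=0.76183 <1
  x=-1.776: |R|=0.59081 <1
  x=-1.659: |R|=0.53366 <1
  x=-1.554: |R|=0.49246 <1
  x=-2.899: |R|=1.74282 >1
  x=-2.389: |R|=1.08417 >1
Interval (-2.3077, 0).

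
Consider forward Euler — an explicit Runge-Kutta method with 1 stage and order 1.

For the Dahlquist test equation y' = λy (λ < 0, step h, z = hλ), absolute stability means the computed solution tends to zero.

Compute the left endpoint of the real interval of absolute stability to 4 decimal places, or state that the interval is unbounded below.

Set f=λy, z=hλ:
  order 1, 1-stage ⇒ R(z)=1+z
  (e.g. R(-1.26)=-0.26000, |R|=0.26000)

Boundary: |R(x)|=1, x<0.
x=-1.26: |R|=0.2600
|R(-1.8)|=0.8000 |R(-1.15)|=0.1500 |R(-0.51)|=0.4900
Bisect:
  x_lo=-2.4847 |R|=1.4847  x_hi=-0.1909 |R|=0.8091
  mid=-1.33783 |R|=0.33783 →hi
  mid=-1.91127 |R|=0.91127 →hi
  mid=-2.19799 |R|=1.19799 →lo
  mid=-2.05463 |R|=1.05463 →lo
  mid=-1.98295 |R|=0.98295 →hi
  mid=-2.01879 |R|=1.01879 →lo
  mid=-2.00087 |R|=1.00087 →lo
  mid=-1.99191 |R|=0.99191 →hi
  ...
  [-2.00003,-1.99989] ⇒ x*=-2.0000
So |R|<1 on (-2.0000, 0).

left endpoint -2.0000.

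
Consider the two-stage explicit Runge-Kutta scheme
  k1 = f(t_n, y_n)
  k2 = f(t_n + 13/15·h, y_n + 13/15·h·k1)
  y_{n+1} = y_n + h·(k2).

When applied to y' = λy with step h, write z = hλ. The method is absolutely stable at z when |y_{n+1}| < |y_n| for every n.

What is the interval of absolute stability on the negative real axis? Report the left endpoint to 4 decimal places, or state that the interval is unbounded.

With y'=λy (z=hλ):
  k1=λy_n ⇒ h·k1=z·y_n;  k2=λ(1+13/15z)y_n ⇒ h·k2=z(1+13/15z)y_n
  y_{n+1}/y_n = 1 + z(1+13/15z) = 1 + z + 13/15z²
  R(z) = 1 + z + 13/15z².

Solve |R(x)|<1 on ℝ⁻.
x=-0.84: |R|=0.7715
R=1: x+13/15x²=0 ⇒ x=−15/13=-1.1538; min R=1−1/(4·13/15)=0.7115>−1
Confirm numerically:
  x=-0.902: |R|=0.80312 <1
  x=-0.737: |R|=0.73375 <1
  x=-0.567: |R|=0.71162 <1
  x=-1.688: |R|=1.78143 >1
  x=-1.523: |R|=1.48726 >1
So |R|<1 on (-1.1538, 0).

z∈(-1.1538,0).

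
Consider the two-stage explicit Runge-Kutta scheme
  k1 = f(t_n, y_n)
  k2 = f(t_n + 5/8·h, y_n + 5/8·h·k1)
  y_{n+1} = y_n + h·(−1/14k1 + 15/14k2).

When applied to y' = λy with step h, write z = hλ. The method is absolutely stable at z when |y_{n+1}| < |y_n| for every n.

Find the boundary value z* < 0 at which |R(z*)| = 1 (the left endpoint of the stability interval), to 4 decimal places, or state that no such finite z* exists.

On y'=λy, z=hλ:
  k1=λy_n ⇒ h·k1=z·y_n;  k2=λ(1+5/8z)y_n ⇒ h·k2=z(1+5/8z)y_n
  y_{n+1}/y_n = 1 − 1/14z + 15/14z(1+5/8z) = 1 + z + 75/112z²
  Hence R(z) = 1 + z + 75/112z².

Solve |R(x)|<1 on ℝ⁻.
x=-0.57: |R|=0.6476
R=1: x+75/112x²=0 ⇒ x=−112/75=-1.4933; min R=1−1/(4·75/112)=0.6267>−1
Confirm numerically:
  x=-1.107: |R|=0.71361 <1
  x=-1.054: |R|=0.68992 <1
  x=-1.003: |R|=0.67067 <1
  x=-1.607: |R|=1.12232 >1
  x=-1.584: |R|=1.09617 >1
So |R|<1 on (-1.4933, 0).

z* = -1.4933.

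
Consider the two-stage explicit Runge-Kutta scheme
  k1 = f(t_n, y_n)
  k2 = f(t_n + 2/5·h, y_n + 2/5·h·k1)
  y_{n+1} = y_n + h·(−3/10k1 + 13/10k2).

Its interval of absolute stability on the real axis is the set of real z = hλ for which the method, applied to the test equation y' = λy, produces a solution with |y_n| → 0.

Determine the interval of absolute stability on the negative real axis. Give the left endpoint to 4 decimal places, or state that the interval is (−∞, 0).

With y'=λy (z=hλ):
  k1=λy_n ⇒ h·k1=z·y_n;  k2=λ(1+2/5z)y_n ⇒ h·k2=z(1+2/5z)y_n
  y_{n+1}/y_n = 1 − 3/10z + 13/10z(1+2/5z) = 1 + z + 13/25z²
  so R(z) = 1 + z + 13/25z².

Need |R(x)|<1, x<0.
x=-1.68: |R|=0.7876
R=1: x+13/25x²=0 ⇒ x=−25/13=-1.9231; min R=1−1/(4·13/25)=0.5192>−1
Confirm numerically:
  x=-1.657: |R|=0.77074 <1
  x=-1.523: |R|=0.68316 <1
  x=-1.276: |R|=0.57065 <1
  x=-2.489: |R|=1.73246 >1
  x=-2.028: |R|=1.11065 >1
Interval (-1.9231, 0).

z∈(-1.9231,0).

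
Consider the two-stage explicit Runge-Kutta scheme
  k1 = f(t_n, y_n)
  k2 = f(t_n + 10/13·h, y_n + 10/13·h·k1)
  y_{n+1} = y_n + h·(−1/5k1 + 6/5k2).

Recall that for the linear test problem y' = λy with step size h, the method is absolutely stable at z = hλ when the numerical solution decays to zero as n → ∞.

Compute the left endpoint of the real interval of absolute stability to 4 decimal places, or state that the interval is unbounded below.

z* = -1.0833.

With y'=λy (z=hλ):
  k1=λy_n ⇒ h·k1=z·y_n;  k2=λ(1+10/13z)y_n ⇒ h·k2=z(1+10/13z)y_n
  y_{n+1}/y_n = 1 − 1/5z + 6/5z(1+10/13z) = 1 + z + 12/13z²
  ⇒ R(z) = 1 + z + 12/13z².

Need |R(x)|<1, x<0.
x=-1.34: |R|=1.3175
R=1: x+12/13x²=0 ⇒ x=−13/12=-1.0833; min R=1−1/(4·12/13)=0.7292>−1
Confirm numerically:
  x=-0.963: |R|=0.89303 <1
  x=-0.841: |R|=0.81187 <1
  x=-0.817: |R|=0.79914 <1
  x=-0.728: |R|=0.76122 <1
  x=-1.653: |R|=1.86922 >1
  x=-1.567: |R|=1.69961 >1
So |R|<1 on (-1.0833, 0).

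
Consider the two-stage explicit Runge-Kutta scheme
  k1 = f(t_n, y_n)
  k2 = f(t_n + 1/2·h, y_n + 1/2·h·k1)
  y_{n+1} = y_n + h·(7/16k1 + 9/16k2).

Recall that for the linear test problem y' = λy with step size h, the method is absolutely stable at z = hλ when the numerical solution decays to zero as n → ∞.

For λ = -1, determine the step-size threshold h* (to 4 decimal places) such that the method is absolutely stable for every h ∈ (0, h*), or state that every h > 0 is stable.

(-3.5556,0); λ=-1 ⇒ h* = (32/9)/1 = 3.5556.

Set f=λy, z=hλ:
  k1=λy_n ⇒ h·k1=z·y_n;  k2=λ(1+1/2z)y_n ⇒ h·k2=z(1+1/2z)y_n
  y_{n+1}/y_n = 1 + 7/16z + 9/16z(1+1/2z) = 1 + z + 9/32z²
  R(z) = 1 + z + 9/32z².

Solve |R(x)|<1 on ℝ⁻.
x=-1.36: |R|=0.1602
R=1: x+9/32x²=0 ⇒ x=−32/9=-3.5556; min R=1−1/(4·9/32)=0.1111>−1
Confirm numerically:
  x=-2.616: |R|=0.30872 <1
  x=-2.236: |R|=0.17016 <1
  x=-2.120: |R|=0.14405 <1
  x=-1.927: |R|=0.11737 <1
  x=-4.143: |R|=1.68450 >1
  x=-4.035: |R|=1.54409 >1
  x=-3.990: |R|=1.48753 >1
So |R|<1 on (-3.5556, 0).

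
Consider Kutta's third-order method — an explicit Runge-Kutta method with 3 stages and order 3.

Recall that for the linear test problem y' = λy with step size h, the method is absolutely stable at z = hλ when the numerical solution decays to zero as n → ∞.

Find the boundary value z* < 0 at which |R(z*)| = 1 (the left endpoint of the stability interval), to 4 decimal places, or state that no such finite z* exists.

z* = -2.5127.

On y'=λy, z=hλ:
  order 3, 3-stage ⇒ R(z)=1+z+z^2/2+z^3/6
  (e.g. R(-0.9)=0.38350, |R|=0.38350)

Need |R(x)|<1, x<0.
x=-0.9: |R|=0.3835
|R(-1.38)|=0.1342 |R(-0.92)|=0.3734 |R(-0.76)|=0.4556
Bisect:
  x_lo=-3.2239 |R|=2.6116  x_hi=-0.3131 |R|=0.7308
  mid=-1.76847 |R|=0.12654 →hi
  mid=-2.49617 |R|=0.97295 →hi
  mid=-2.86001 |R|=1.66917 →lo
  mid=-2.67809 |R|=1.29329 →lo
  mid=-2.58713 |R|=1.12655 →lo
  mid=-2.54165 |R|=1.04815 →lo
  mid=-2.51891 |R|=1.01016 →lo
  mid=-2.50754 |R|=0.99145 →hi
  mid=-2.51322 |R|=1.00078 →lo
  ...
  [-2.51287,-2.51269] ⇒ x*=-2.5127
Stable set (-2.5127, 0).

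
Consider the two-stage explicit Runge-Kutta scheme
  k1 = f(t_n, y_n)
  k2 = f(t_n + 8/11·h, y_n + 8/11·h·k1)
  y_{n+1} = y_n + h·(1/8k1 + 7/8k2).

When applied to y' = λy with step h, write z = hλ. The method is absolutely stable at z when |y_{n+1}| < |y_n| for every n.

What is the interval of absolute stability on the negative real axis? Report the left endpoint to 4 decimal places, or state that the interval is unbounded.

With y'=λy (z=hλ):
  k1=λy_n ⇒ h·k1=z·y_n;  k2=λ(1+8/11z)y_n ⇒ h·k2=z(1+8/11z)y_n
  y_{n+1}/y_n = 1 + 1/8z + 7/8z(1+8/11z) = 1 + z + 7/11z²
  so R(z) = 1 + z + 7/11z².

Solve |R(x)|<1 on ℝ⁻.
x=-1.55: |R|=0.9789
R=1: x+7/11x²=0 ⇒ x=−11/7=-1.5714; min R=1−1/(4·7/11)=0.6071>−1
Confirm numerically:
  x=-1.498: |R|=0.93000 <1
  x=-1.104: |R|=0.67161 <1
  x=-1.030: |R|=0.64512 <1
  x=-2.150: |R|=1.79159 >1
  x=-1.935: |R|=1.44769 >1
  x=-1.654: |R|=1.08691 >1
So |R|<1 on (-1.5714, 0).

z∈(-1.5714,0).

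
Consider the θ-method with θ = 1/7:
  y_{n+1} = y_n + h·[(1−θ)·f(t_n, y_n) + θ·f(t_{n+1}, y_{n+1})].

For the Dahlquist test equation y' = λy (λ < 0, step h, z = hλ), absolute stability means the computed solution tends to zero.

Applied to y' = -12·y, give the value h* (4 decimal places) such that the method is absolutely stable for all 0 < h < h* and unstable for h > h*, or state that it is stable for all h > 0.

(-2.8000,0); λ=-12 ⇒ h* = (14/5)/12 = 0.2333.

Test eqn y'=λy, z=hλ:
  y_{n+1} = y_n + z·[6/7·y_n + 1/7·y_{n+1}] ⇒ (1 − 1/7z)y_{n+1} = (1 + 6/7z)y_n
  Hence R(z) = (1 + 6/7z)/(1 − 1/7z).

Need |R(x)|<1, x<0.
x=-0.61: |R|=0.4389
R=−1: 1+6/7x = −1+1/7x ⇒ -5/7x=2 ⇒ x=2/(-5/7)=-2.8000
Confirm numerically:
  x=-2.773: |R|=0.98619 <1
  x=-2.737: |R|=0.96765 <1
  x=-1.933: |R|=0.51472 <1
  x=-1.226: |R|=0.04328 <1
  x=-3.327: |R|=1.25516 >1
  x=-3.297: |R|=1.24133 >1
Stable set (-2.8000, 0).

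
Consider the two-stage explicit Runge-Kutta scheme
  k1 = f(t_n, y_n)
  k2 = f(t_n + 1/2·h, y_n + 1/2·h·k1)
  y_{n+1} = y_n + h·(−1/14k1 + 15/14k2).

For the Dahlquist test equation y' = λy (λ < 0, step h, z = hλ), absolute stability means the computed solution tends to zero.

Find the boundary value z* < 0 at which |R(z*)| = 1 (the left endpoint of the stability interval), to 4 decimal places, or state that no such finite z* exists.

left endpoint -1.8667.

Test eqn y'=λy, z=hλ:
  k1=λy_n ⇒ h·k1=z·y_n;  k2=λ(1+1/2z)y_n ⇒ h·k2=z(1+1/2z)y_n
  y_{n+1}/y_n = 1 − 1/14z + 15/14z(1+1/2z) = 1 + z + 15/28z²
  so R(z) = 1 + z + 15/28z².

Solve |R(x)|<1 on ℝ⁻.
x=-1.6: |R|=0.7714
R=1: x+15/28x²=0 ⇒ x=−28/15=-1.8667; min R=1−1/(4·15/28)=0.5333>−1
Confirm numerically:
  x=-1.574: |R|=0.75322 <1
  x=-1.567: |R|=0.74844 <1
  x=-1.375: |R|=0.63783 <1
  x=-2.224: |R|=1.42574 >1
  x=-2.203: |R|=1.39693 >1
Interval (-1.8667, 0).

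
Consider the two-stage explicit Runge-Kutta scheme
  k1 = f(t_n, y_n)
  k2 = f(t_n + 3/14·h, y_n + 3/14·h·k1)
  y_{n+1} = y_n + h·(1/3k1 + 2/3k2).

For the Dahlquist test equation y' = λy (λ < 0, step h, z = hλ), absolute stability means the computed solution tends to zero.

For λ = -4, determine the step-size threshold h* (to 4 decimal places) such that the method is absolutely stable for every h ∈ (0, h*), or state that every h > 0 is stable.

Set f=λy, z=hλ:
  k1=λy_n ⇒ h·k1=z·y_n;  k2=λ(1+3/14z)y_n ⇒ h·k2=z(1+3/14z)y_n
  y_{n+1}/y_n = 1 + 1/3z + 2/3z(1+3/14z) = 1 + z + 1/7z²
  so R(z) = 1 + z + 1/7z².

Need |R(x)|<1, x<0.
x=-0.59: |R|=0.4597
R=1: x+1/7x²=0 ⇒ x=−7=-7.0000; min R=1−1/(4·1/7)=-0.7500>−1
Confirm numerically:
  x=-6.071: |R|=0.19429 <1
  x=-5.976: |R|=0.12580 <1
  x=-3.369: |R|=0.74755 <1
  x=-3.324: |R|=0.74557 <1
  x=-7.121: |R|=1.12309 >1
  x=-7.069: |R|=1.06968 >1
So |R|<1 on (-7.0000, 0).

(-7.0000,0); λ=-4 ⇒ h* = (7)/4 = 1.7500.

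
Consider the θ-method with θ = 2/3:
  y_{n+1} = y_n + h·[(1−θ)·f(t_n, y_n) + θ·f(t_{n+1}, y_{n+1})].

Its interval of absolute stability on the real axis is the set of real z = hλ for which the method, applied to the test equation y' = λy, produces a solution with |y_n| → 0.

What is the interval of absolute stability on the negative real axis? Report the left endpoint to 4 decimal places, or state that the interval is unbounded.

Test eqn y'=λy, z=hλ:
  y_{n+1} = y_n + z·[1/3·y_n + 2/3·y_{n+1}] ⇒ (1 − 2/3z)y_{n+1} = (1 + 1/3z)y_n
  R(z) = (1 + 1/3z)/(1 − 2/3z).

Find x<0 with |R(x)|<1.
x=-1.24: |R|=0.3212
x=-2: |R|=0.1429
x=-10: |R|=0.3043
x=-100: |R|=0.4778
θ=2/3≥1/2 ⇒ |1+1/3x|<|1−2/3x| ∀x<0 ⇒ interval (−∞,0).

(−∞, 0) — no finite endpoint.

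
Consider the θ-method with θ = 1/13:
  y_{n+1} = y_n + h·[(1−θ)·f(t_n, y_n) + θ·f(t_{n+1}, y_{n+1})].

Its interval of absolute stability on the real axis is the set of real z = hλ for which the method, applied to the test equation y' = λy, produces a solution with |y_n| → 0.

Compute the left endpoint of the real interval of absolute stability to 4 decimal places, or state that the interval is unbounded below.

On y'=λy, z=hλ:
  y_{n+1} = y_n + z·[12/13·y_n + 1/13·y_{n+1}] ⇒ (1 − 1/13z)y_{n+1} = (1 + 12/13z)y_n
  Hence R(z) = (1 + 12/13z)/(1 − 1/13z).

Boundary: |R(x)|=1, x<0.
x=-1.06: |R|=0.0199
R=−1: 1+12/13x = −1+1/13x ⇒ -11/13x=2 ⇒ x=2/(-11/13)=-2.3636
Confirm numerically:
  x=-2.307: |R|=0.95930 <1
  x=-1.933: |R|=0.68278 <1
  x=-1.717: |R|=0.51668 <1
  x=-1.594: |R|=0.41990 <1
  x=-2.883: |R|=1.35969 >1
  x=-2.461: |R|=1.06927 >1
So |R|<1 on (-2.3636, 0).

z* = -2.3636.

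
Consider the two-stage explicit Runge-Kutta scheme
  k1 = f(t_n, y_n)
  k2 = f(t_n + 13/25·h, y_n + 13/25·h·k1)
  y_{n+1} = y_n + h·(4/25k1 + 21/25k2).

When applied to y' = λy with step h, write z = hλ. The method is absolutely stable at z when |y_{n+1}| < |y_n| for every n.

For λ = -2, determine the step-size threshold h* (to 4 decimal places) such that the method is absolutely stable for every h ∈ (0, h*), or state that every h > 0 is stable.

On y'=λy, z=hλ:
  k1=λy_n ⇒ h·k1=z·y_n;  k2=λ(1+13/25z)y_n ⇒ h·k2=z(1+13/25z)y_n
  y_{n+1}/y_n = 1 + 4/25z + 21/25z(1+13/25z) = 1 + z + 273/625z²
  R(z) = 1 + z + 273/625z².

Solve |R(x)|<1 on ℝ⁻.
x=-1.18: |R|=0.4282
R=1: x+273/625x²=0 ⇒ x=−625/273=-2.2894; min R=1−1/(4·273/625)=0.4277>−1
Confirm numerically:
  x=-1.932: |R|=0.69841 <1
  x=-1.905: |R|=0.68016 <1
  x=-1.024: |R|=0.43402 <1
  x=-1.004: |R|=0.43630 <1
  x=-2.614: |R|=1.37065 >1
  x=-2.454: |R|=1.17646 >1
Stable set (-2.2894, 0).

(-2.2894,0); λ=-2 ⇒ h* = (625/273)/2 = 1.1447.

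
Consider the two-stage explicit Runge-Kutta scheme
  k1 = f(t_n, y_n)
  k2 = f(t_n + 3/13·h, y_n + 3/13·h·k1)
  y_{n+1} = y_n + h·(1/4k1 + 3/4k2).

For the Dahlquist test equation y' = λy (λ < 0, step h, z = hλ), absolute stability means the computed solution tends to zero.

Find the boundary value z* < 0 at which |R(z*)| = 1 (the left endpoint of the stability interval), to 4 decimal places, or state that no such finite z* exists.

Test eqn y'=λy, z=hλ:
  k1=λy_n ⇒ h·k1=z·y_n;  k2=λ(1+3/13z)y_n ⇒ h·k2=z(1+3/13z)y_n
  y_{n+1}/y_n = 1 + 1/4z + 3/4z(1+3/13z) = 1 + z + 9/52z²
  ⇒ R(z) = 1 + z + 9/52z².

Need |R(x)|<1, x<0.
x=-0.67: |R|=0.4077
R=1: x+9/52x²=0 ⇒ x=−52/9=-5.7778; min R=1−1/(4·9/52)=-0.4444>−1
Confirm numerically:
  x=-5.712: |R|=0.93497 <1
  x=-3.183: |R|=0.42947 <1
  x=-2.604: |R|=0.43040 <1
  x=-6.197: |R|=1.44964 >1
  x=-6.139: |R|=1.38381 >1
Stable set (-5.7778, 0).

z* = -5.7778.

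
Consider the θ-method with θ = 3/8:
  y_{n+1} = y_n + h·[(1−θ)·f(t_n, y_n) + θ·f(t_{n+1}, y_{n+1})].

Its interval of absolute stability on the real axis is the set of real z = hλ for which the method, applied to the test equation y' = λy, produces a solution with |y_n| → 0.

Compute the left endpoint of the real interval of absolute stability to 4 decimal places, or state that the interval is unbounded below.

z* = -8.0000.

Test eqn y'=λy, z=hλ:
  y_{n+1} = y_n + z·[5/8·y_n + 3/8·y_{n+1}] ⇒ (1 − 3/8z)y_{n+1} = (1 + 5/8z)y_n
  Hence R(z) = (1 + 5/8z)/(1 − 3/8z).

Need |R(x)|<1, x<0.
x=-0.39: |R|=0.6598
R=−1: 1+5/8x = −1+3/8x ⇒ -1/4x=2 ⇒ x=2/(-1/4)=-8.0000
Confirm numerically:
  x=-7.976: |R|=0.99850 <1
  x=-7.492: |R|=0.96666 <1
  x=-4.303: |R|=0.64637 <1
  x=-3.763: |R|=0.56068 <1
  x=-8.447: |R|=1.02681 >1
  x=-8.044: |R|=1.00274 >1
Interval (-8.0000, 0).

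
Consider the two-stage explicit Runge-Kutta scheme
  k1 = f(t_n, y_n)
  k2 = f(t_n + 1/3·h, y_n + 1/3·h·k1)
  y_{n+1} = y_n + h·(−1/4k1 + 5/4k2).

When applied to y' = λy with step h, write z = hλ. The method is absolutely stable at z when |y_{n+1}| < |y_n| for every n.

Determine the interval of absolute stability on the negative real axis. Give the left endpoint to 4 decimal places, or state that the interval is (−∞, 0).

On y'=λy, z=hλ:
  k1=λy_n ⇒ h·k1=z·y_n;  k2=λ(1+1/3z)y_n ⇒ h·k2=z(1+1/3z)y_n
  y_{n+1}/y_n = 1 − 1/4z + 5/4z(1+1/3z) = 1 + z + 5/12z²
  Hence R(z) = 1 + z + 5/12z².

Solve |R(x)|<1 on ℝ⁻.
x=-0.63: |R|=0.5354
R=1: x+5/12x²=0 ⇒ x=−12/5=-2.4000; min R=1−1/(4·5/12)=0.4000>−1
Confirm numerically:
  x=-2.200: |R|=0.81667 <1
  x=-2.187: |R|=0.80590 <1
  x=-1.801: |R|=0.55050 <1
  x=-1.381: |R|=0.41365 <1
  x=-2.576: |R|=1.18891 >1
  x=-2.550: |R|=1.15938 >1
Stable set (-2.4000, 0).

(-2.4000, 0).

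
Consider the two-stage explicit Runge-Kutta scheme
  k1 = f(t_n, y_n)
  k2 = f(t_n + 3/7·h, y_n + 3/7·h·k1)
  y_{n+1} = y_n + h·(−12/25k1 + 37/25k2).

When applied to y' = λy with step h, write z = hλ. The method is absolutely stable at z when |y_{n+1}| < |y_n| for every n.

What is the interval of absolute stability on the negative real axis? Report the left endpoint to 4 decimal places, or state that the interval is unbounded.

z∈(-1.5766,0).

Test eqn y'=λy, z=hλ:
  k1=λy_n ⇒ h·k1=z·y_n;  k2=λ(1+3/7z)y_n ⇒ h·k2=z(1+3/7z)y_n
  y_{n+1}/y_n = 1 − 12/25z + 37/25z(1+3/7z) = 1 + z + 111/175z²
  R(z) = 1 + z + 111/175z².

Solve |R(x)|<1 on ℝ⁻.
x=-0.65: |R|=0.6180
R=1: x+111/175x²=0 ⇒ x=−175/111=-1.5766; min R=1−1/(4·111/175)=0.6059>−1
Confirm numerically:
  x=-1.328: |R|=0.79062 <1
  x=-1.266: |R|=0.75061 <1
  x=-1.150: |R|=0.68884 <1
  x=-1.031: |R|=0.64322 <1
  x=-2.165: |R|=1.80804 >1
  x=-1.764: |R|=1.20970 >1
Stable set (-1.5766, 0).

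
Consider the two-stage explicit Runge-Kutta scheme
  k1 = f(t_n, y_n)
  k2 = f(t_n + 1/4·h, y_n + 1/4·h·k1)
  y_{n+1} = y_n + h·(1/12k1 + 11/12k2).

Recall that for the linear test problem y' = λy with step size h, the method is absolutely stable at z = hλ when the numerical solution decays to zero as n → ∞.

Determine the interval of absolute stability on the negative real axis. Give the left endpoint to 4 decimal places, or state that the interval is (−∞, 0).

(-4.3636, 0).

Set f=λy, z=hλ:
  k1=λy_n ⇒ h·k1=z·y_n;  k2=λ(1+1/4z)y_n ⇒ h·k2=z(1+1/4z)y_n
  y_{n+1}/y_n = 1 + 1/12z + 11/12z(1+1/4z) = 1 + z + 11/48z²
  Hence R(z) = 1 + z + 11/48z².

Find x<0 with |R(x)|<1.
x=-0.93: |R|=0.2682
R=1: x+11/48x²=0 ⇒ x=−48/11=-4.3636; min R=1−1/(4·11/48)=-0.0909>−1
Confirm numerically:
  x=-4.190: |R|=0.83327 <1
  x=-3.828: |R|=0.53011 <1
  x=-3.332: |R|=0.21226 <1
  x=-3.101: |R|=0.10271 <1
  x=-4.800: |R|=1.48000 >1
  x=-4.691: |R|=1.35192 >1
Interval (-4.3636, 0).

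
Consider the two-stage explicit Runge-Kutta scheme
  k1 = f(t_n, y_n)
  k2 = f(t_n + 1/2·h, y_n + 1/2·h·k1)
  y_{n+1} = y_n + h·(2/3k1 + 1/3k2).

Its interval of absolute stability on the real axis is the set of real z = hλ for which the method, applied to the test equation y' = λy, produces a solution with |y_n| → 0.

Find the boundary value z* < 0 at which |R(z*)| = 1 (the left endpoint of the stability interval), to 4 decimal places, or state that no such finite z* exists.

Test eqn y'=λy, z=hλ:
  k1=λy_n ⇒ h·k1=z·y_n;  k2=λ(1+1/2z)y_n ⇒ h·k2=z(1+1/2z)y_n
  y_{n+1}/y_n = 1 + 2/3z + 1/3z(1+1/2z) = 1 + z + 1/6z²
  ⇒ R(z) = 1 + z + 1/6z².

Solve |R(x)|<1 on ℝ⁻.
x=-1.01: |R|=0.1600
R=1: x+1/6x²=0 ⇒ x=−6=-6.0000; min R=1−1/(4·1/6)=-0.5000>−1
Confirm numerically:
  x=-5.977: |R|=0.97709 <1
  x=-5.604: |R|=0.63014 <1
  x=-2.504: |R|=0.45900 <1
  x=-6.452: |R|=1.48605 >1
  x=-6.376: |R|=1.39956 >1
So |R|<1 on (-6.0000, 0).

z* = -6.0000.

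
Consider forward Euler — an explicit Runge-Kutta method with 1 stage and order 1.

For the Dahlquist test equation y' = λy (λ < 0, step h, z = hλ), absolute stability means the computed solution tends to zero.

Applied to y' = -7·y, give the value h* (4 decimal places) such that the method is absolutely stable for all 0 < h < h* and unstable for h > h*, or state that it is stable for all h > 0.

On y'=λy, z=hλ:
  order 1, 1-stage ⇒ R(z)=1+z
  (e.g. R(-0.93)=0.07000, |R|=0.07000)

Need |R(x)|<1, x<0.
x=-0.93: |R|=0.0700
|R(-1.94)|=0.9400 |R(-1.78)|=0.7800 |R(-0.85)|=0.1500
Bisect:
  x_lo=-2.7360 |R|=1.7360  x_hi=-0.2168 |R|=0.7832
  mid=-1.47643 |R|=0.47643 →hi
  mid=-2.10622 |R|=1.10622 →lo
  mid=-1.79133 |R|=0.79133 →hi
  mid=-1.94878 |R|=0.94878 →hi
  mid=-2.02750 |R|=1.02750 →lo
  mid=-1.98814 |R|=0.98814 →hi
  mid=-2.00782 |R|=1.00782 →lo
  mid=-1.99798 |R|=0.99798 →hi
  ...
  [-2.00013,-1.99998] ⇒ x*=-2.0000
Stable set (-2.0000, 0).

(-2.0000,0); λ=-7 ⇒ h* = 0.2857.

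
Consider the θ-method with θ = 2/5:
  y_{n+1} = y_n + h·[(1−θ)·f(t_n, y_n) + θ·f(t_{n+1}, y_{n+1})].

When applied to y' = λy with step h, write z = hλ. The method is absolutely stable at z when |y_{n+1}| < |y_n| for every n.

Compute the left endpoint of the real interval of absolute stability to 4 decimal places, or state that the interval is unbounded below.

On y'=λy, z=hλ:
  y_{n+1} = y_n + z·[3/5·y_n + 2/5·y_{n+1}] ⇒ (1 − 2/5z)y_{n+1} = (1 + 3/5z)y_n
  R(z) = (1 + 3/5z)/(1 − 2/5z).

Find x<0 with |R(x)|<1.
x=-0.45: |R|=0.6186
R=−1: 1+3/5x = −1+2/5x ⇒ -1/5x=2 ⇒ x=2/(-1/5)=-10.0000
Confirm numerically:
  x=-8.189: |R|=0.91529 <1
  x=-6.535: |R|=0.80825 <1
  x=-5.877: |R|=0.75391 <1
  x=-4.735: |R|=0.63614 <1
  x=-10.483: |R|=1.01860 >1
  x=-10.064: |R|=1.00255 >1
Interval (-10.0000, 0).

left endpoint -10.0000.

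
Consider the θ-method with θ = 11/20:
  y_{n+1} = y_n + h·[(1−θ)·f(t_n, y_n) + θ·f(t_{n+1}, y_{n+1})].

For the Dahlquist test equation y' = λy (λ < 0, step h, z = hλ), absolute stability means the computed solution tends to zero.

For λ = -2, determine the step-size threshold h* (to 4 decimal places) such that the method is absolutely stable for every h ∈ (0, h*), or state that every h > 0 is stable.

unbounded; (−∞, 0). Any h>0 works for λ=-2.

Test eqn y'=λy, z=hλ:
  y_{n+1} = y_n + z·[9/20·y_n + 11/20·y_{n+1}] ⇒ (1 − 11/20z)y_{n+1} = (1 + 9/20z)y_n
  Hence R(z) = (1 + 9/20z)/(1 − 11/20z).

Solve |R(x)|<1 on ℝ⁻.
x=-0.32: |R|=0.7279
x=-2: |R|=0.0476
x=-10: |R|=0.5385
x=-100: |R|=0.7857
θ=11/20≥1/2 ⇒ |1+9/20x|<|1−11/20x| ∀x<0 ⇒ unbounded interval.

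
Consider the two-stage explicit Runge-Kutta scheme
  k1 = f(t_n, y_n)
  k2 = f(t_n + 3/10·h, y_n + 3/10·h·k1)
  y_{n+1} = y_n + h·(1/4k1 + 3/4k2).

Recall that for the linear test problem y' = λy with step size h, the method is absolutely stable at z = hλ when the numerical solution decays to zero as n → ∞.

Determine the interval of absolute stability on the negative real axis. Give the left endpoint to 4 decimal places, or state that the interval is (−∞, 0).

On y'=λy, z=hλ:
  k1=λy_n ⇒ h·k1=z·y_n;  k2=λ(1+3/10z)y_n ⇒ h·k2=z(1+3/10z)y_n
  y_{n+1}/y_n = 1 + 1/4z + 3/4z(1+3/10z) = 1 + z + 9/40z²
  so R(z) = 1 + z + 9/40z².

Boundary: |R(x)|=1, x<0.
x=-0.45: |R|=0.5956
R=1: x+9/40x²=0 ⇒ x=−40/9=-4.4444; min R=1−1/(4·9/40)=-0.1111>−1
Confirm numerically:
  x=-3.271: |R|=0.13637 <1
  x=-2.181: |R|=0.11073 <1
  x=-2.003: |R|=0.10030 <1
  x=-4.790: |R|=1.37242 >1
  x=-4.741: |R|=1.31634 >1
  x=-4.661: |R|=1.22711 >1
So |R|<1 on (-4.4444, 0).

(-4.4444, 0).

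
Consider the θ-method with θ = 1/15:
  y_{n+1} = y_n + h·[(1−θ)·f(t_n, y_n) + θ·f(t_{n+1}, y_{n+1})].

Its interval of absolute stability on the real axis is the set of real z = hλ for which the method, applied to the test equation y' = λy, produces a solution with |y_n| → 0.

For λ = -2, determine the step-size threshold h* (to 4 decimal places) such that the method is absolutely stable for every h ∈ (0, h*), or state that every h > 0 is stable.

Set f=λy, z=hλ:
  y_{n+1} = y_n + z·[14/15·y_n + 1/15·y_{n+1}] ⇒ (1 − 1/15z)y_{n+1} = (1 + 14/15z)y_n
  ⇒ R(z) = (1 + 14/15z)/(1 − 1/15z).

Find x<0 with |R(x)|<1.
x=-0.3: |R|=0.7059
R=−1: 1+14/15x = −1+1/15x ⇒ -13/15x=2 ⇒ x=2/(-13/15)=-2.3077
Confirm numerically:
  x=-1.777: |R|=0.58878 <1
  x=-1.528: |R|=0.38674 <1
  x=-1.522: |R|=0.38179 <1
  x=-1.080: |R|=0.00746 <1
  x=-2.673: |R|=1.26871 >1
  x=-2.501: |R|=1.14359 >1
  x=-2.428: |R|=1.08974 >1
Interval (-2.3077, 0).

(-2.3077,0); λ=-2 ⇒ h* = (30/13)/2 = 1.1538.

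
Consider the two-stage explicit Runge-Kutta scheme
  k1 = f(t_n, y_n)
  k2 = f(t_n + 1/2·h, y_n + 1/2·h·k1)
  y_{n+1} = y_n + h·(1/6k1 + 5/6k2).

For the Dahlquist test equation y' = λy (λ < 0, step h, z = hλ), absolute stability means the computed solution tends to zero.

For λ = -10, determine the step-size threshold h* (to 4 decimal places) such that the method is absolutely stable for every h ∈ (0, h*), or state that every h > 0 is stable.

Test eqn y'=λy, z=hλ:
  k1=λy_n ⇒ h·k1=z·y_n;  k2=λ(1+1/2z)y_n ⇒ h·k2=z(1+1/2z)y_n
  y_{n+1}/y_n = 1 + 1/6z + 5/6z(1+1/2z) = 1 + z + 5/12z²
  R(z) = 1 + z + 5/12z².

Need |R(x)|<1, x<0.
x=-1.29: |R|=0.4034
R=1: x+5/12x²=0 ⇒ x=−12/5=-2.4000; min R=1−1/(4·5/12)=0.4000>−1
Confirm numerically:
  x=-1.768: |R|=0.53443 <1
  x=-1.568: |R|=0.45643 <1
  x=-1.249: |R|=0.40100 <1
  x=-2.960: |R|=1.69067 >1
  x=-2.863: |R|=1.55232 >1
  x=-2.847: |R|=1.53025 >1
So |R|<1 on (-2.4000, 0).

(-2.4000,0); λ=-10 ⇒ h* = (12/5)/10 = 0.2400.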